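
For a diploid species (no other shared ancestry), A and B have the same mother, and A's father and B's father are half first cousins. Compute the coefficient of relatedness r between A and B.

Relatedness sums over independent paths through distinct common ancestors.
A and B are related in two ways: half-sibs through their shared mother (r = 1/4) and half second cousins through their fathers (r = 1/64).
r = 1/4 + 1/64 = 0.265625.

0.265625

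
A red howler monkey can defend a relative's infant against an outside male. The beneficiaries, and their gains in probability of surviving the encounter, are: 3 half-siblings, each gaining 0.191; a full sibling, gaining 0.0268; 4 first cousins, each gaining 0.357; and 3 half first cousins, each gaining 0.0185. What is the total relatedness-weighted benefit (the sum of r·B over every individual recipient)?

r to a half-sibling = 0.25 (half-sibs share one parent — one path of length 2: r = (1/2)^2 = 1/4).
r to a full sibling = 0.5 (full sibs share both parents — two paths of length 2: r = 2·(1/2)^2 = 1/2).
r to a first cousin = 1/8 (first cousins share one grandparent pair — two paths of length 4: r = 2·(1/2)^4 = 1/8).
r to a half first cousin = 1/16 (half first cousins share one grandparent — one path of length 4: r = (1/2)^4 = 1/16).
Summing one r·B term per recipient: 3·0.25·0.191 + 1·0.5·0.0268 + 4·0.125·0.357 + 3·0.0625·0.0185 = 0.33861875.

0.33861875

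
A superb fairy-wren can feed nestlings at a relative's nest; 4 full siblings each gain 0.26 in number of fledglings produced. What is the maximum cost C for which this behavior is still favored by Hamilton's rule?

r to a full sibling = 0.5 (full sibs share both parents — two paths of length 2: r = 2·(1/2)^2 = 1/2).
Hamilton's rule: n·r·B > C, so the trait is favored while C < n·r·B = 4·0.5·0.26 = 0.52.

0.52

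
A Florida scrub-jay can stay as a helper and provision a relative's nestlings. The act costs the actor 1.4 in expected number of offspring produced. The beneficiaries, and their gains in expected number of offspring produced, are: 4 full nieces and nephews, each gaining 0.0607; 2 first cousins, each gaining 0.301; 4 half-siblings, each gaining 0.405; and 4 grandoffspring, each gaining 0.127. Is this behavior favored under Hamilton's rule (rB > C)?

No

Hamilton's rule: the trait is favored when the sum of r·B over every recipient exceeds the actor's cost C.
r to a full niece or nephew = 0.25 (full aunt/uncle↔niece/nephew: two paths of length 3 through the shared grandparent pair: r = 2·(1/2)^3 = 1/4).
r to a first cousin = 0.125 (first cousins share one grandparent pair — two paths of length 4: r = 2·(1/2)^4 = 1/8).
r to a half-sibling = 1/4 (half-sibs share one parent — one path of length 2: r = (1/2)^2 = 1/4).
r to a grandoffspring = 1/4 (two parent–offspring links: r = (1/2)^2 = 1/4).
Summing one r·B term per recipient: 4·0.25·0.0607 + 2·0.125·0.301 + 4·0.25·0.405 + 4·0.25·0.127 = 0.66795.
0.66795 < 1.4: the indirect benefit is less than the cost.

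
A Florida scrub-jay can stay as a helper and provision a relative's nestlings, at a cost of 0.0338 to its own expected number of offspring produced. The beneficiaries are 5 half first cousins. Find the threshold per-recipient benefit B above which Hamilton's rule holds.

0.1082

r to a half first cousin = 1/16 (half first cousins share one grandparent — one path of length 4: r = (1/2)^4 = 1/16).
Hamilton's rule with n recipients of equal r: n·r·B > C, so B > C/(n·r) = 0.0338/(5·0.0625) = 0.1082.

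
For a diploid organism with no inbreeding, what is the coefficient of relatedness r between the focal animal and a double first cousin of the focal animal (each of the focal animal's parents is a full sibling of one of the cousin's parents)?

0.25

Each parent–offspring link contributes a factor of 1/2, and independent paths through distinct common ancestors add.
Double first cousins share both grandparent pairs — four paths of length 4: r = 4·(1/2)^4 = 1/4.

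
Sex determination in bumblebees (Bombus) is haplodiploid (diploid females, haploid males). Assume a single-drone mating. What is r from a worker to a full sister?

0.75

Haplodiploid full sisters inherit their father's entire haploid genome identically (contributing 1/2) and on average half of their mother's contribution (1/2 · 1/2 = 1/4); r = 1/2 + 1/4 = 3/4.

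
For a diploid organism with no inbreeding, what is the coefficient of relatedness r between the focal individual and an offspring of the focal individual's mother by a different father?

Each parent–offspring link contributes a factor of 1/2, and independent paths through distinct common ancestors add.
Half-sibs share one parent — one path of length 2: r = (1/2)^2 = 1/4.

0.25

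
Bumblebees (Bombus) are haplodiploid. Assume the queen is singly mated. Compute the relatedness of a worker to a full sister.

0.75

Haplodiploid full sisters inherit their father's entire haploid genome identically (contributing 1/2) and on average half of their mother's contribution (1/2 · 1/2 = 1/4); r = 1/2 + 1/4 = 3/4.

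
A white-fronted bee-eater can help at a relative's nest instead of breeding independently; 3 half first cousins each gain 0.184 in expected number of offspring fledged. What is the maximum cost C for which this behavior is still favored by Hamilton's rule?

r to a half first cousin = 1/16 (half first cousins share one grandparent — one path of length 4: r = (1/2)^4 = 1/16).
Hamilton's rule: n·r·B > C, so the trait is favored while C < n·r·B = 3·0.0625·0.184 = 0.0345.

0.0345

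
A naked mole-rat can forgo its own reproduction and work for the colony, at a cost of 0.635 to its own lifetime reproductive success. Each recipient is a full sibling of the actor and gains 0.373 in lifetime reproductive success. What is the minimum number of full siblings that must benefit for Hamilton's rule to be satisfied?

r to a full sibling = 1/2 (full sibs share both parents — two paths of length 2: r = 2·(1/2)^2 = 1/2).
Hamilton's rule: n·r·B > C  ⇒  n > C/(r·B) = 0.635/(0.5·0.373) = 3.405.
The smallest integer exceeding 3.405 is 4.

4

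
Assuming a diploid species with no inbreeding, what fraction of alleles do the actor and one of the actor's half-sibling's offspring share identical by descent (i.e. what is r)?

Each parent–offspring link contributes a factor of 1/2, and independent paths through distinct common ancestors add.
Half-aunt/uncle↔niece/nephew: one path of length 3: r = (1/2)^3 = 1/8.

0.125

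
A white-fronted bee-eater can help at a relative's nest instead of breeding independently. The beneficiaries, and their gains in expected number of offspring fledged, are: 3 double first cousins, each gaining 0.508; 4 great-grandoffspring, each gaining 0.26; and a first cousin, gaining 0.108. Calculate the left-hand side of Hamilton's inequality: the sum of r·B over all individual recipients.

r to a double first cousin = 1/4 (double first cousins share both grandparent pairs — four paths of length 4: r = 4·(1/2)^4 = 1/4).
r to a great-grandoffspring = 1/8 (three parent–offspring links: r = (1/2)^3 = 1/8).
r to a first cousin = 0.125 (first cousins share one grandparent pair — two paths of length 4: r = 2·(1/2)^4 = 1/8).
Summing one r·B term per recipient: 3·0.25·0.508 + 4·0.125·0.26 + 1·0.125·0.108 = 0.5245.

0.5245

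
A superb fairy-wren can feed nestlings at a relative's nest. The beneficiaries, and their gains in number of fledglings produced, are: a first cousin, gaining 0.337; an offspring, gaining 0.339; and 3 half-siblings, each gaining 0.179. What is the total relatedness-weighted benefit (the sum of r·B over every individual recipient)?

0.345875

r to a first cousin = 1/8 (first cousins share one grandparent pair — two paths of length 4: r = 2·(1/2)^4 = 1/8).
r to an offspring = 0.5 (one parent–offspring link: r = (1/2)^1 = 1/2).
r to a half-sibling = 1/4 (half-sibs share one parent — one path of length 2: r = (1/2)^2 = 1/4).
Summing one r·B term per recipient: 1·0.125·0.337 + 1·0.5·0.339 + 3·0.25·0.179 = 0.345875.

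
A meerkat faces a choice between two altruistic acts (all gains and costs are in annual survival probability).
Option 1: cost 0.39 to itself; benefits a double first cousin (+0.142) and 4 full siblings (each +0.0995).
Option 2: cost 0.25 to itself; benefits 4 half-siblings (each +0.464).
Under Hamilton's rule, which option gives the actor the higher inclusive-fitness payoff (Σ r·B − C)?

Option 1: r to a double first cousin = 0.25.
Option 1: r to a full sibling = 0.5.
Option 1: Σ r·B − C = (1·0.25·0.142 + 4·0.5·0.0995) − 0.39 = -0.1555.
Option 2: r to a half-sibling = 0.25.
Option 2: Σ r·B − C = (4·0.25·0.464) − 0.25 = 0.214.
Option 2 has the higher net inclusive-fitness payoff.

Option 2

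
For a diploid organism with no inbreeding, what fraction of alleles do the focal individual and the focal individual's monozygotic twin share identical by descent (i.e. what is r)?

Each parent–offspring link contributes a factor of 1/2, and independent paths through distinct common ancestors add.
Monozygotic twins share every allele identical by descent: r = 1.

1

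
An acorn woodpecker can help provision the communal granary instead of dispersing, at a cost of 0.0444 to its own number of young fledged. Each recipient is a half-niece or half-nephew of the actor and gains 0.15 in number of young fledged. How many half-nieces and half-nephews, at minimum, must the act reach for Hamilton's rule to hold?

r to a half-niece or half-nephew = 0.125 (half-aunt/uncle↔niece/nephew: one path of length 3: r = (1/2)^3 = 1/8).
Hamilton's rule: n·r·B > C  ⇒  n > C/(r·B) = 0.0444/(0.125·0.15) = 2.368.
The smallest integer exceeding 2.368 is 3.

3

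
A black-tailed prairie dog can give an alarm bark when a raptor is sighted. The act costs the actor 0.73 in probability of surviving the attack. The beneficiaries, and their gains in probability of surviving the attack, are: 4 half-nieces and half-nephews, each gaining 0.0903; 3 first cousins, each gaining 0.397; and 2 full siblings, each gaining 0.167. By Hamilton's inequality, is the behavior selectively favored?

No

Hamilton's rule: the trait is favored when the sum of r·B over every recipient exceeds the actor's cost C.
r to a half-niece or half-nephew = 1/8 (half-aunt/uncle↔niece/nephew: one path of length 3: r = (1/2)^3 = 1/8).
r to a first cousin = 0.125 (first cousins share one grandparent pair — two paths of length 4: r = 2·(1/2)^4 = 1/8).
r to a full sibling = 1/2 (full sibs share both parents — two paths of length 2: r = 2·(1/2)^2 = 1/2).
Summing one r·B term per recipient: 4·0.125·0.0903 + 3·0.125·0.397 + 2·0.5·0.167 = 0.361025.
0.361025 < 0.73: the indirect benefit is less than the cost.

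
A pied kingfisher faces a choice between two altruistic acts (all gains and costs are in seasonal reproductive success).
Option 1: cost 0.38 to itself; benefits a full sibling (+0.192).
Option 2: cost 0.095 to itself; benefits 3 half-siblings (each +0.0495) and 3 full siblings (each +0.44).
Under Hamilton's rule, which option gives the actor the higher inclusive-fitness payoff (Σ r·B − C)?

Option 2

Option 1: r to a full sibling = 0.5.
Option 1: Σ r·B − C = (1·0.5·0.192) − 0.38 = -0.284.
Option 2: r to a half-sibling = 0.25.
Option 2: r to a full sibling = 0.5.
Option 2: Σ r·B − C = (3·0.25·0.0495 + 3·0.5·0.44) − 0.095 = 0.602125.
Option 2 has the higher net inclusive-fitness payoff.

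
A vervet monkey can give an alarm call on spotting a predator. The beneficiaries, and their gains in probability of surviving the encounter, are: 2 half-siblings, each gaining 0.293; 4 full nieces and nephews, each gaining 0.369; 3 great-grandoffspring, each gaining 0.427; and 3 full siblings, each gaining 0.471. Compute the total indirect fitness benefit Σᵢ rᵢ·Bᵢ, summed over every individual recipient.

1.382125

r to a half-sibling = 1/4 (half-sibs share one parent — one path of length 2: r = (1/2)^2 = 1/4).
r to a full niece or nephew = 0.25 (full aunt/uncle↔niece/nephew: two paths of length 3 through the shared grandparent pair: r = 2·(1/2)^3 = 1/4).
r to a great-grandoffspring = 0.125 (three parent–offspring links: r = (1/2)^3 = 1/8).
r to a full sibling = 1/2 (full sibs share both parents — two paths of length 2: r = 2·(1/2)^2 = 1/2).
Summing one r·B term per recipient: 2·0.25·0.293 + 4·0.25·0.369 + 3·0.125·0.427 + 3·0.5·0.471 = 1.382125.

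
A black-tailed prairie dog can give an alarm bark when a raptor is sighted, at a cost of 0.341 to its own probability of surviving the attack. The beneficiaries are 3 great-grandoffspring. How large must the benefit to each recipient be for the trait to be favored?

0.9093

r to a great-grandoffspring = 1/8 (three parent–offspring links: r = (1/2)^3 = 1/8).
Hamilton's rule with n recipients of equal r: n·r·B > C, so B > C/(n·r) = 0.341/(3·0.125) = 0.9093.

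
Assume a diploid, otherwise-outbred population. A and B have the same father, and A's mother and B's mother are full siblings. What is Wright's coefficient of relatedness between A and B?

0.375

With two independent routes of shared ancestry, r is the sum of the two contributions.
A and B are related in two ways: half-sibs through their shared father (r = 1/4) and first cousins through their mothers (r = 1/8).
r = 1/4 + 1/8 = 3/8 = 0.375.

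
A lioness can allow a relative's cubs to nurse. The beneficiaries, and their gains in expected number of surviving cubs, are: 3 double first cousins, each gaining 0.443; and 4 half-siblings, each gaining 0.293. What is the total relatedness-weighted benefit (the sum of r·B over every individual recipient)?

r to a double first cousin = 1/4 (double first cousins share both grandparent pairs — four paths of length 4: r = 4·(1/2)^4 = 1/4).
r to a half-sibling = 1/4 (half-sibs share one parent — one path of length 2: r = (1/2)^2 = 1/4).
Summing one r·B term per recipient: 3·0.25·0.443 + 4·0.25·0.293 = 0.62525.

0.62525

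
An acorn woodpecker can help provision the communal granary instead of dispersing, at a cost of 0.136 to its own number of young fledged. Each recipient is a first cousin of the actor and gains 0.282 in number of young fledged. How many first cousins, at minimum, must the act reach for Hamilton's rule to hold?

r to a first cousin = 1/8 (first cousins share one grandparent pair — two paths of length 4: r = 2·(1/2)^4 = 1/8).
Hamilton's rule: n·r·B > C  ⇒  n > C/(r·B) = 0.136/(0.125·0.282) = 3.858.
The smallest integer exceeding 3.858 is 4.

4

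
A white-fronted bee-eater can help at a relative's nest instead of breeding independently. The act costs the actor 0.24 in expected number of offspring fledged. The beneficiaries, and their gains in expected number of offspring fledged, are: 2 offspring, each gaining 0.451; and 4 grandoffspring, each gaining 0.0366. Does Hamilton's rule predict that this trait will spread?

Yes

Hamilton's rule: the trait is favored when the sum of r·B over every recipient exceeds the actor's cost C.
r to an offspring = 1/2 (one parent–offspring link: r = (1/2)^1 = 1/2).
r to a grandoffspring = 1/4 (two parent–offspring links: r = (1/2)^2 = 1/4).
Summing one r·B term per recipient: 2·0.5·0.451 + 4·0.25·0.0366 = 0.4876.
0.4876 > 0.24: the indirect benefit exceeds the cost.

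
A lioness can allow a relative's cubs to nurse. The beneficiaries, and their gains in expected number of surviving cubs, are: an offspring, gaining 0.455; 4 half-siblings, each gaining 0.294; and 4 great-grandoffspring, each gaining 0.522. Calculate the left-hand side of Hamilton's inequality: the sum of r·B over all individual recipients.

r to an offspring = 1/2 (one parent–offspring link: r = (1/2)^1 = 1/2).
r to a half-sibling = 0.25 (half-sibs share one parent — one path of length 2: r = (1/2)^2 = 1/4).
r to a great-grandoffspring = 0.125 (three parent–offspring links: r = (1/2)^3 = 1/8).
Summing one r·B term per recipient: 1·0.5·0.455 + 4·0.25·0.294 + 4·0.125·0.522 = 0.7825.

0.7825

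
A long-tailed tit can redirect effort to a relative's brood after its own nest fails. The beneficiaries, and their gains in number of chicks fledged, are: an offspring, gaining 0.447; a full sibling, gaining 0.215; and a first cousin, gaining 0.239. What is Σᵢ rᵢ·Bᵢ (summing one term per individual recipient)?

0.360875

r to an offspring = 0.5 (one parent–offspring link: r = (1/2)^1 = 1/2).
r to a full sibling = 0.5 (full sibs share both parents — two paths of length 2: r = 2·(1/2)^2 = 1/2).
r to a first cousin = 1/8 (first cousins share one grandparent pair — two paths of length 4: r = 2·(1/2)^4 = 1/8).
Summing one r·B term per recipient: 1·0.5·0.447 + 1·0.5·0.215 + 1·0.125·0.239 = 0.360875.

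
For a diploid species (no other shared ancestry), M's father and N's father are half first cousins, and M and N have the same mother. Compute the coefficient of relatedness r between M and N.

0.265625

With two independent routes of shared ancestry, r is the sum of the two contributions.
M and N are related in two ways: half second cousins through their fathers (r = 1/64) and half-sibs through their shared mother (r = 1/4).
r = 1/64 + 1/4 = 17/64 = 0.265625.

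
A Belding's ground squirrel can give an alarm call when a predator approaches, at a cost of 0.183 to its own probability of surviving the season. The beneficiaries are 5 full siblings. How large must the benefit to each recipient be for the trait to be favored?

0.0732

r to a full sibling = 1/2 (full sibs share both parents — two paths of length 2: r = 2·(1/2)^2 = 1/2).
Hamilton's rule with n recipients of equal r: n·r·B > C, so B > C/(n·r) = 0.183/(5·0.5) = 0.0732.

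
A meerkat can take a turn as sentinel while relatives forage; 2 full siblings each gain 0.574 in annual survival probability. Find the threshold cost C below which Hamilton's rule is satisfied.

r to a full sibling = 1/2 (full sibs share both parents — two paths of length 2: r = 2·(1/2)^2 = 1/2).
Hamilton's rule: n·r·B > C, so the trait is favored while C < n·r·B = 2·0.5·0.574 = 0.574.

0.574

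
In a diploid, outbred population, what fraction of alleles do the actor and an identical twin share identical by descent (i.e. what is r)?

Each parent–offspring link contributes a factor of 1/2, and independent paths through distinct common ancestors add.
Monozygotic twins share every allele identical by descent: r = 1.

1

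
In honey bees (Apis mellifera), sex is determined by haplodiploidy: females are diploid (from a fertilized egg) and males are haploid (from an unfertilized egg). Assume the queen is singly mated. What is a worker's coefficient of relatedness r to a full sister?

Haplodiploid full sisters inherit their father's entire haploid genome identically (contributing 1/2) and on average half of their mother's contribution (1/2 · 1/2 = 1/4); r = 1/2 + 1/4 = 3/4.

0.75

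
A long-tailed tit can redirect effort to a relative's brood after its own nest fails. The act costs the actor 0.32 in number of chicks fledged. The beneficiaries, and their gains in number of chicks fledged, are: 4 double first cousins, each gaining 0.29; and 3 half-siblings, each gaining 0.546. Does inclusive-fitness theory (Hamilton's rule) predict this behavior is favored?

Hamilton's rule: the trait is favored when the sum of r·B over every recipient exceeds the actor's cost C.
r to a double first cousin = 1/4 (double first cousins share both grandparent pairs — four paths of length 4: r = 4·(1/2)^4 = 1/4).
r to a half-sibling = 1/4 (half-sibs share one parent — one path of length 2: r = (1/2)^2 = 1/4).
Summing one r·B term per recipient: 4·0.25·0.29 + 3·0.25·0.546 = 0.6995.
0.6995 > 0.32: the indirect benefit exceeds the cost.

Yes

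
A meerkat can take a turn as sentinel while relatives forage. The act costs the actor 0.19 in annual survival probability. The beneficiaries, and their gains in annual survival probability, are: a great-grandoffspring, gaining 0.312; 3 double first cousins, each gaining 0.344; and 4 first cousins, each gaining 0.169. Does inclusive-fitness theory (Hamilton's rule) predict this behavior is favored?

Yes

Hamilton's rule: the trait is favored when the sum of r·B over every recipient exceeds the actor's cost C.
r to a great-grandoffspring = 1/8 (three parent–offspring links: r = (1/2)^3 = 1/8).
r to a double first cousin = 1/4 (double first cousins share both grandparent pairs — four paths of length 4: r = 4·(1/2)^4 = 1/4).
r to a first cousin = 1/8 (first cousins share one grandparent pair — two paths of length 4: r = 2·(1/2)^4 = 1/8).
Summing one r·B term per recipient: 1·0.125·0.312 + 3·0.25·0.344 + 4·0.125·0.169 = 0.3815.
0.3815 > 0.19: the indirect benefit exceeds the cost.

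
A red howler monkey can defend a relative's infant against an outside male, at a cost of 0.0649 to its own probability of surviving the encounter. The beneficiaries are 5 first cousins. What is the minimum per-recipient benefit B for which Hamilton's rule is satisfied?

r to a first cousin = 1/8 (first cousins share one grandparent pair — two paths of length 4: r = 2·(1/2)^4 = 1/8).
Hamilton's rule with n recipients of equal r: n·r·B > C, so B > C/(n·r) = 0.0649/(5·0.125) = 0.1038.

0.1038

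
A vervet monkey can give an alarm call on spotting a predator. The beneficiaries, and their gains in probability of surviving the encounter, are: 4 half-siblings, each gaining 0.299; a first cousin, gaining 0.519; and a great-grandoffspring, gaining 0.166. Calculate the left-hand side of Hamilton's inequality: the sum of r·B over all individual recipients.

r to a half-sibling = 0.25 (half-sibs share one parent — one path of length 2: r = (1/2)^2 = 1/4).
r to a first cousin = 0.125 (first cousins share one grandparent pair — two paths of length 4: r = 2·(1/2)^4 = 1/8).
r to a great-grandoffspring = 1/8 (three parent–offspring links: r = (1/2)^3 = 1/8).
Summing one r·B term per recipient: 4·0.25·0.299 + 1·0.125·0.519 + 1·0.125·0.166 = 0.384625.

0.384625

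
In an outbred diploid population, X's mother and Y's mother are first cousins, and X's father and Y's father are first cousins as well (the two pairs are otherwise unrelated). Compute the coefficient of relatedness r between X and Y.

Independent pedigree routes through distinct common ancestors add.
X and Y are related in two ways: second cousins through their mothers (r = 1/32) and second cousins through their fathers (r = 1/32).
r = 1/32 + 1/32 = 1/16 = 0.0625.

0.0625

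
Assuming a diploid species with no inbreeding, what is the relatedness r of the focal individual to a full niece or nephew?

0.25

Each parent–offspring link contributes a factor of 1/2, and independent paths through distinct common ancestors add.
Full aunt/uncle↔niece/nephew: two paths of length 3 through the shared grandparent pair: r = 2·(1/2)^3 = 1/4.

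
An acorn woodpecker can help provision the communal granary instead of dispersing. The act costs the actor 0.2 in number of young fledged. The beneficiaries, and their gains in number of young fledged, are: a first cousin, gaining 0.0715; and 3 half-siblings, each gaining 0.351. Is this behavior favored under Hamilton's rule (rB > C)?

Hamilton's rule: the trait is favored when the sum of r·B over every recipient exceeds the actor's cost C.
r to a first cousin = 1/8 (first cousins share one grandparent pair — two paths of length 4: r = 2·(1/2)^4 = 1/8).
r to a half-sibling = 1/4 (half-sibs share one parent — one path of length 2: r = (1/2)^2 = 1/4).
Summing one r·B term per recipient: 1·0.125·0.0715 + 3·0.25·0.351 = 0.2721875.
0.2721875 > 0.2: the indirect benefit exceeds the cost.

Yes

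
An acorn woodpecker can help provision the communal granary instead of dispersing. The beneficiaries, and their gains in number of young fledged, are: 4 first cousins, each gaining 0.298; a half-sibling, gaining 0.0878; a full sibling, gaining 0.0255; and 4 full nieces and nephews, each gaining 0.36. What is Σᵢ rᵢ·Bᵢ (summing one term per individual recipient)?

0.5437

r to a first cousin = 0.125 (first cousins share one grandparent pair — two paths of length 4: r = 2·(1/2)^4 = 1/8).
r to a half-sibling = 1/4 (half-sibs share one parent — one path of length 2: r = (1/2)^2 = 1/4).
r to a full sibling = 0.5 (full sibs share both parents — two paths of length 2: r = 2·(1/2)^2 = 1/2).
r to a full niece or nephew = 0.25 (full aunt/uncle↔niece/nephew: two paths of length 3 through the shared grandparent pair: r = 2·(1/2)^3 = 1/4).
Summing one r·B term per recipient: 4·0.125·0.298 + 1·0.25·0.0878 + 1·0.5·0.0255 + 4·0.25·0.36 = 0.5437.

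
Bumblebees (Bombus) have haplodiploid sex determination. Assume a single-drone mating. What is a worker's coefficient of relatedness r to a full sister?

0.75

Haplodiploid full sisters inherit their father's entire haploid genome identically (contributing 1/2) and on average half of their mother's contribution (1/2 · 1/2 = 1/4); r = 1/2 + 1/4 = 3/4.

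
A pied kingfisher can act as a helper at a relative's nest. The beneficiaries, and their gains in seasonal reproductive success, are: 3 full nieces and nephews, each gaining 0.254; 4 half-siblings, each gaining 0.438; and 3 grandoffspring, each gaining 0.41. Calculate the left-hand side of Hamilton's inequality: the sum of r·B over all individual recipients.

0.936

r to a full niece or nephew = 1/4 (full aunt/uncle↔niece/nephew: two paths of length 3 through the shared grandparent pair: r = 2·(1/2)^3 = 1/4).
r to a half-sibling = 0.25 (half-sibs share one parent — one path of length 2: r = (1/2)^2 = 1/4).
r to a grandoffspring = 1/4 (two parent–offspring links: r = (1/2)^2 = 1/4).
Summing one r·B term per recipient: 3·0.25·0.254 + 4·0.25·0.438 + 3·0.25·0.41 = 0.936.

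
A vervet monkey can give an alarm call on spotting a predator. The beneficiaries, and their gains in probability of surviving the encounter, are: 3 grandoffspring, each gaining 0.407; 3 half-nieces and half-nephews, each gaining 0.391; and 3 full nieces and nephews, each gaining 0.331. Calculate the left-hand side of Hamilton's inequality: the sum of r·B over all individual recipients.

r to a grandoffspring = 1/4 (two parent–offspring links: r = (1/2)^2 = 1/4).
r to a half-niece or half-nephew = 0.125 (half-aunt/uncle↔niece/nephew: one path of length 3: r = (1/2)^3 = 1/8).
r to a full niece or nephew = 0.25 (full aunt/uncle↔niece/nephew: two paths of length 3 through the shared grandparent pair: r = 2·(1/2)^3 = 1/4).
Summing one r·B term per recipient: 3·0.25·0.407 + 3·0.125·0.391 + 3·0.25·0.331 = 0.700125.

0.700125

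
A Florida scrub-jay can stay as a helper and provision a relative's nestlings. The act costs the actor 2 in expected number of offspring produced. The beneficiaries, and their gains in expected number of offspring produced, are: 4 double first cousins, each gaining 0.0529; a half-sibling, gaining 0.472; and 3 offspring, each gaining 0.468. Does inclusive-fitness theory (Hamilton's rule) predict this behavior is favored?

Hamilton's rule: the trait is favored when the sum of r·B over every recipient exceeds the actor's cost C.
r to a double first cousin = 0.25 (double first cousins share both grandparent pairs — four paths of length 4: r = 4·(1/2)^4 = 1/4).
r to a half-sibling = 1/4 (half-sibs share one parent — one path of length 2: r = (1/2)^2 = 1/4).
r to an offspring = 0.5 (one parent–offspring link: r = (1/2)^1 = 1/2).
Summing one r·B term per recipient: 4·0.25·0.0529 + 1·0.25·0.472 + 3·0.5·0.468 = 0.8729.
0.8729 < 2: the indirect benefit is less than the cost.

No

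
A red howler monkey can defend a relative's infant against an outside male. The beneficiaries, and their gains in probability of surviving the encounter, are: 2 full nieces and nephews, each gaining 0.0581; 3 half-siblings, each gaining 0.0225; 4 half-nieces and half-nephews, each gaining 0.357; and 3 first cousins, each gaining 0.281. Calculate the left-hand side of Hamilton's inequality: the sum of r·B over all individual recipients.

r to a full niece or nephew = 1/4 (full aunt/uncle↔niece/nephew: two paths of length 3 through the shared grandparent pair: r = 2·(1/2)^3 = 1/4).
r to a half-sibling = 1/4 (half-sibs share one parent — one path of length 2: r = (1/2)^2 = 1/4).
r to a half-niece or half-nephew = 1/8 (half-aunt/uncle↔niece/nephew: one path of length 3: r = (1/2)^3 = 1/8).
r to a first cousin = 1/8 (first cousins share one grandparent pair — two paths of length 4: r = 2·(1/2)^4 = 1/8).
Summing one r·B term per recipient: 2·0.25·0.0581 + 3·0.25·0.0225 + 4·0.125·0.357 + 3·0.125·0.281 = 0.3298.

0.3298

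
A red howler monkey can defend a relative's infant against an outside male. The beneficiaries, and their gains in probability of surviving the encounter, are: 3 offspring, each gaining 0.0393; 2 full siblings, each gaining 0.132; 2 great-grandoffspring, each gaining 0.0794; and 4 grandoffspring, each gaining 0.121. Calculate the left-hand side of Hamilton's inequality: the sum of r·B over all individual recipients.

r to an offspring = 0.5 (one parent–offspring link: r = (1/2)^1 = 1/2).
r to a full sibling = 0.5 (full sibs share both parents — two paths of length 2: r = 2·(1/2)^2 = 1/2).
r to a great-grandoffspring = 1/8 (three parent–offspring links: r = (1/2)^3 = 1/8).
r to a grandoffspring = 1/4 (two parent–offspring links: r = (1/2)^2 = 1/4).
Summing one r·B term per recipient: 3·0.5·0.0393 + 2·0.5·0.132 + 2·0.125·0.0794 + 4·0.25·0.121 = 0.3318.

0.3318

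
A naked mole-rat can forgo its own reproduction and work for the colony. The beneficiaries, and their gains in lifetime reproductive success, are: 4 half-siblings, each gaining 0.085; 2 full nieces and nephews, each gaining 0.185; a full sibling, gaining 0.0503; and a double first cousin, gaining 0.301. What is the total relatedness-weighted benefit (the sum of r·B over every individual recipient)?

r to a half-sibling = 0.25 (half-sibs share one parent — one path of length 2: r = (1/2)^2 = 1/4).
r to a full niece or nephew = 0.25 (full aunt/uncle↔niece/nephew: two paths of length 3 through the shared grandparent pair: r = 2·(1/2)^3 = 1/4).
r to a full sibling = 1/2 (full sibs share both parents — two paths of length 2: r = 2·(1/2)^2 = 1/2).
r to a double first cousin = 1/4 (double first cousins share both grandparent pairs — four paths of length 4: r = 4·(1/2)^4 = 1/4).
Summing one r·B term per recipient: 4·0.25·0.085 + 2·0.25·0.185 + 1·0.5·0.0503 + 1·0.25·0.301 = 0.2779.

0.2779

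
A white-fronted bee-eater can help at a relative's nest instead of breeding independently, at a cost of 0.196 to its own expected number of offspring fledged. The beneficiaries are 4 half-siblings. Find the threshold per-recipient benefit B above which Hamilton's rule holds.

r to a half-sibling = 1/4 (half-sibs share one parent — one path of length 2: r = (1/2)^2 = 1/4).
Hamilton's rule with n recipients of equal r: n·r·B > C, so B > C/(n·r) = 0.196/(4·0.25) = 0.196.

0.196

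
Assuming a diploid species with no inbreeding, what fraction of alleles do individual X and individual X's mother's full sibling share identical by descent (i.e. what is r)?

Each parent–offspring link contributes a factor of 1/2, and independent paths through distinct common ancestors add.
Full aunt/uncle↔niece/nephew: two paths of length 3 through the shared grandparent pair: r = 2·(1/2)^3 = 1/4.

0.25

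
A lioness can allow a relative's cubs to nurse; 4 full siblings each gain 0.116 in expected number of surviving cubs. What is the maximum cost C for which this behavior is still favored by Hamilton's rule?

r to a full sibling = 0.5 (full sibs share both parents — two paths of length 2: r = 2·(1/2)^2 = 1/2).
Hamilton's rule: n·r·B > C, so the trait is favored while C < n·r·B = 4·0.5·0.116 = 0.232.

0.232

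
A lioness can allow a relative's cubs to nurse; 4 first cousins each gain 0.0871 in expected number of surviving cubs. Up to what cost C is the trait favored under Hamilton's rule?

0.04355

r to a first cousin = 0.125 (first cousins share one grandparent pair — two paths of length 4: r = 2·(1/2)^4 = 1/8).
Hamilton's rule: n·r·B > C, so the trait is favored while C < n·r·B = 4·0.125·0.0871 = 0.04355.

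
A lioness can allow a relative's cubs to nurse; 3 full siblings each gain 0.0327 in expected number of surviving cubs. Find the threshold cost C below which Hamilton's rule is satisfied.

0.04905

r to a full sibling = 1/2 (full sibs share both parents — two paths of length 2: r = 2·(1/2)^2 = 1/2).
Hamilton's rule: n·r·B > C, so the trait is favored while C < n·r·B = 3·0.5·0.0327 = 0.04905.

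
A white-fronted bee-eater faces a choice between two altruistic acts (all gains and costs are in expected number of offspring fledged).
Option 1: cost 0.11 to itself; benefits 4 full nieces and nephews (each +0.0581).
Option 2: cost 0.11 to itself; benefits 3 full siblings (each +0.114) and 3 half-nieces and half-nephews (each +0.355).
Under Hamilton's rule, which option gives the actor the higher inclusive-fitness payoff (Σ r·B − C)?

Option 1: r to a full niece or nephew = 0.25.
Option 1: Σ r·B − C = (4·0.25·0.0581) − 0.11 = -0.0519.
Option 2: r to a full sibling = 0.5.
Option 2: r to a half-niece or half-nephew = 0.125.
Option 2: Σ r·B − C = (3·0.5·0.114 + 3·0.125·0.355) − 0.11 = 0.194125.
Option 2 has the higher net inclusive-fitness payoff.

Option 2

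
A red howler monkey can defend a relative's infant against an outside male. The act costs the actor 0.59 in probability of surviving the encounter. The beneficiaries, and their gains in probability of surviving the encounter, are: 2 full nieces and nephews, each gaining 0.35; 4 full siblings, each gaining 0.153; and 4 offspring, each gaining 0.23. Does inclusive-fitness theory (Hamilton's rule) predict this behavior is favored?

Yes

Hamilton's rule: the trait is favored when the sum of r·B over every recipient exceeds the actor's cost C.
r to a full niece or nephew = 1/4 (full aunt/uncle↔niece/nephew: two paths of length 3 through the shared grandparent pair: r = 2·(1/2)^3 = 1/4).
r to a full sibling = 1/2 (full sibs share both parents — two paths of length 2: r = 2·(1/2)^2 = 1/2).
r to an offspring = 1/2 (one parent–offspring link: r = (1/2)^1 = 1/2).
Summing one r·B term per recipient: 2·0.25·0.35 + 4·0.5·0.153 + 4·0.5·0.23 = 0.941.
0.941 > 0.59: the indirect benefit exceeds the cost.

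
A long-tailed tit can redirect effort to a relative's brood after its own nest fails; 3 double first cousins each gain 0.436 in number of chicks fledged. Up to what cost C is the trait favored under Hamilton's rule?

r to a double first cousin = 1/4 (double first cousins share both grandparent pairs — four paths of length 4: r = 4·(1/2)^4 = 1/4).
Hamilton's rule: n·r·B > C, so the trait is favored while C < n·r·B = 3·0.25·0.436 = 0.327.

0.327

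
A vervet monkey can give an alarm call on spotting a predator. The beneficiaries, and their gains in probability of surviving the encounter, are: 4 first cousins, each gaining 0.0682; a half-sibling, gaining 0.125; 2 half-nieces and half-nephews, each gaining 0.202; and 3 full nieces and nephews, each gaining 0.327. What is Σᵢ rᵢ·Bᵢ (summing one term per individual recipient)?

r to a first cousin = 0.125 (first cousins share one grandparent pair — two paths of length 4: r = 2·(1/2)^4 = 1/8).
r to a half-sibling = 0.25 (half-sibs share one parent — one path of length 2: r = (1/2)^2 = 1/4).
r to a half-niece or half-nephew = 0.125 (half-aunt/uncle↔niece/nephew: one path of length 3: r = (1/2)^3 = 1/8).
r to a full niece or nephew = 1/4 (full aunt/uncle↔niece/nephew: two paths of length 3 through the shared grandparent pair: r = 2·(1/2)^3 = 1/4).
Summing one r·B term per recipient: 4·0.125·0.0682 + 1·0.25·0.125 + 2·0.125·0.202 + 3·0.25·0.327 = 0.3611.

0.3611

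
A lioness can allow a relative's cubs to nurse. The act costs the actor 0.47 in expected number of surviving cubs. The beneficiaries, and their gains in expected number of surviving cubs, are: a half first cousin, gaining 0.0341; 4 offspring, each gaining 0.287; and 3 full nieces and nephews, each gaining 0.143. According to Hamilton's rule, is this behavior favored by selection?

Hamilton's rule: the trait is favored when the sum of r·B over every recipient exceeds the actor's cost C.
r to a half first cousin = 0.0625 (half first cousins share one grandparent — one path of length 4: r = (1/2)^4 = 1/16).
r to an offspring = 0.5 (one parent–offspring link: r = (1/2)^1 = 1/2).
r to a full niece or nephew = 1/4 (full aunt/uncle↔niece/nephew: two paths of length 3 through the shared grandparent pair: r = 2·(1/2)^3 = 1/4).
Summing one r·B term per recipient: 1·0.0625·0.0341 + 4·0.5·0.287 + 3·0.25·0.143 = 0.68338125.
0.68338125 > 0.47: the indirect benefit exceeds the cost.

Yes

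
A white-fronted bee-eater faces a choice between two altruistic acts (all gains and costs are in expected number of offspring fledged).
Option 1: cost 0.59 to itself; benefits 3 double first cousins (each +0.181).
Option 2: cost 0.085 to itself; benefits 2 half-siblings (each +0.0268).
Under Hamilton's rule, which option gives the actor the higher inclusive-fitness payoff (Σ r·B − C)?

Option 1: r to a double first cousin = 0.25.
Option 1: Σ r·B − C = (3·0.25·0.181) − 0.59 = -0.45425.
Option 2: r to a half-sibling = 0.25.
Option 2: Σ r·B − C = (2·0.25·0.0268) − 0.085 = -0.0716.
Option 2 has the higher net inclusive-fitness payoff.

Option 2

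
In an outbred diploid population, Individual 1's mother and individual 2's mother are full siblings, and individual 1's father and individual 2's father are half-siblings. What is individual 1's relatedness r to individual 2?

Wright's path rule: contributions from independent ancestry routes add.
Individual 1 and individual 2 are related in two ways: first cousins through their mothers (r = 1/8) and half first cousins through their fathers (r = 1/16).
r = 1/8 + 1/16 = 3/16 = 0.1875.

0.1875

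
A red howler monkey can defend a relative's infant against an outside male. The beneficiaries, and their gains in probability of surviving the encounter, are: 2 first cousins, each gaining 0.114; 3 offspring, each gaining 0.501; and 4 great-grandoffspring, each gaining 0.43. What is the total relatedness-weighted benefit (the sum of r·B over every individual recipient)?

r to a first cousin = 0.125 (first cousins share one grandparent pair — two paths of length 4: r = 2·(1/2)^4 = 1/8).
r to an offspring = 0.5 (one parent–offspring link: r = (1/2)^1 = 1/2).
r to a great-grandoffspring = 0.125 (three parent–offspring links: r = (1/2)^3 = 1/8).
Summing one r·B term per recipient: 2·0.125·0.114 + 3·0.5·0.501 + 4·0.125·0.43 = 0.995.

0.995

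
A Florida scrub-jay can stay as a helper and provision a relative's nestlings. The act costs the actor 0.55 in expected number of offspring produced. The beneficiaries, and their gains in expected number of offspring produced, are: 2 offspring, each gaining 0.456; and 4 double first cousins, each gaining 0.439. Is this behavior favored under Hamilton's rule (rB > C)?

Yes

Hamilton's rule: the trait is favored when the sum of r·B over every recipient exceeds the actor's cost C.
r to an offspring = 1/2 (one parent–offspring link: r = (1/2)^1 = 1/2).
r to a double first cousin = 0.25 (double first cousins share both grandparent pairs — four paths of length 4: r = 4·(1/2)^4 = 1/4).
Summing one r·B term per recipient: 2·0.5·0.456 + 4·0.25·0.439 = 0.895.
0.895 > 0.55: the indirect benefit exceeds the cost.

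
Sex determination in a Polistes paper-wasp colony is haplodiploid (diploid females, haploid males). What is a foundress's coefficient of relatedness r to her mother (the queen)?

One meiotic link between diploid queen and diploid daughter: r = 1/2.

0.5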